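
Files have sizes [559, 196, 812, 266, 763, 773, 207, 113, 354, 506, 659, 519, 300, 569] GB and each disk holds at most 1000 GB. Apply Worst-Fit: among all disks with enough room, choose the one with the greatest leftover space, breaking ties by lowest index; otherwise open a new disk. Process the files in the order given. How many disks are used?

disk 1: place 559 GB, 441 GB left
disk 1: place 196 GB, 245 GB left
disk 2: place 812 GB, 188 GB left
disk 3: place 266 GB, 734 GB left
disk 4: place 763 GB, 237 GB left
disk 5: place 773 GB, 227 GB left
disk 3: place 207 GB, 527 GB left
disk 3: place 113 GB, 414 GB left
disk 3: place 354 GB, 60 GB left
disk 6: place 506 GB, 494 GB left
disk 7: place 659 GB, 341 GB left
disk 8: place 519 GB, 481 GB left
disk 6: place 300 GB, 194 GB left
disk 9: place 569 GB, 431 GB left

9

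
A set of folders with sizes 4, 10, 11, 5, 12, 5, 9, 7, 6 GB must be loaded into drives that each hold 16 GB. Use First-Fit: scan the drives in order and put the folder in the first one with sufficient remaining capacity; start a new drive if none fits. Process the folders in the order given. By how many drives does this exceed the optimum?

First-Fit: [4,10] [11,5] [12] [5,9] [7,6] → 5 drives.
Total size 69 GB; any packing needs at least ⌈69/16⌉ = 5 drives.
So 5 is already optimal.

0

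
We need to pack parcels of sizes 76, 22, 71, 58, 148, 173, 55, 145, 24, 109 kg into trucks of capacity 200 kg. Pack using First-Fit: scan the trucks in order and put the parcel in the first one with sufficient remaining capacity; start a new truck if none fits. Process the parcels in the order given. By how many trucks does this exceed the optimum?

1

First-Fit: [76,22,71,24] [58,55] [148] [173] [145] [109] → 6 trucks.
Total size 881 kg; any packing needs at least ⌈881/200⌉ = 5 trucks.
An optimal packing achieves that bound: [173,24] [148,22] [145,55] [109,76] [71,58] → 5 trucks.
Excess: 6 − 5 = 1.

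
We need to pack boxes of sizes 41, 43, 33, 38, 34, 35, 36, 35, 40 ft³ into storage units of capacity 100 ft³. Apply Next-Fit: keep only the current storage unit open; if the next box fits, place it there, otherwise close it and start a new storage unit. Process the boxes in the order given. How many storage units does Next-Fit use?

41 ft³ → storage unit 1 (remaining 59 ft³)
43 ft³ → storage unit 1 (remaining 16 ft³)
33 ft³ → storage unit 2 (remaining 67 ft³)
38 ft³ → storage unit 2 (remaining 29 ft³)
34 ft³ → storage unit 3 (remaining 66 ft³)
35 ft³ → storage unit 3 (remaining 31 ft³)
36 ft³ → storage unit 4 (remaining 64 ft³)
35 ft³ → storage unit 4 (remaining 29 ft³)
40 ft³ → storage unit 5 (remaining 60 ft³)

5 storage units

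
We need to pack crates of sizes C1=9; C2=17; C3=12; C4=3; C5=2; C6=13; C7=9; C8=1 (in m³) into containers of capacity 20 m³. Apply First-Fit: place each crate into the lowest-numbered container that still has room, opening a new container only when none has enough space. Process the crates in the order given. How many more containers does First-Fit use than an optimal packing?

1

First-Fit: [9,3,2,1] [17] [12] [13] [9] → 5 containers.
Total size 66 m³; any packing needs at least ⌈66/20⌉ = 4 containers.
An optimal packing achieves that bound: [17,3] [13,2,1] [12] [9,9] → 4 containers.
Excess: 5 − 4 = 1.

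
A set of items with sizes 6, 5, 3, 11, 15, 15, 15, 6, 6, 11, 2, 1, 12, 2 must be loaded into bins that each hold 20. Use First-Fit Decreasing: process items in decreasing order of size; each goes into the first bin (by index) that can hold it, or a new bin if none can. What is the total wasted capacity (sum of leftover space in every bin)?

Sorted descending: 15, 15, 15, 12, 11, 11, 6, 6, 6, 5, 3, 2, 2, 1.
Put 15 in bin 1; 5 remain.
Put 15 in bin 2; 5 remain.
Put 15 in bin 3; 5 remain.
Put 12 in bin 4; 8 remain.
Put 11 in bin 5; 9 remain.
Put 11 in bin 6; 9 remain.
Put 6 in bin 4; 2 remain.
Put 6 in bin 5; 3 remain.
Put 6 in bin 6; 3 remain.
Put 5 in bin 1; 0 remain.
Put 3 in bin 2; 2 remain.
Put 2 in bin 2; 0 remain.
Put 2 in bin 3; 3 remain.
Put 1 in bin 3; 2 remain.
6 bins × 20 = 120; used 110; unused 10.

10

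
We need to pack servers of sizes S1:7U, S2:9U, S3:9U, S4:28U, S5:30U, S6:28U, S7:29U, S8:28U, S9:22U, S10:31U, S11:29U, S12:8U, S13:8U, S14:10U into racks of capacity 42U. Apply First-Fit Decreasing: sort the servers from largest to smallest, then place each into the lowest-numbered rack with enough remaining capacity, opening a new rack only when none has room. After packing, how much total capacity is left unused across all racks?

60

Sorted descending: 31, 30, 29, 29, 28, 28, 28, 22, 10, 9, 9, 8, 8, 7.
31U → rack 1 (remaining 11U)
30U → rack 2 (remaining 12U)
29U → rack 3 (remaining 13U)
29U → rack 4 (remaining 13U)
28U → rack 5 (remaining 14U)
28U → rack 6 (remaining 14U)
28U → rack 7 (remaining 14U)
22U → rack 8 (remaining 20U)
10U → rack 1 (remaining 1U)
9U → rack 2 (remaining 3U)
9U → rack 3 (remaining 4U)
8U → rack 4 (remaining 5U)
8U → rack 5 (remaining 6U)
7U → rack 6 (remaining 7U)
8 racks × 42U = 336U; used 276U; unused 60U.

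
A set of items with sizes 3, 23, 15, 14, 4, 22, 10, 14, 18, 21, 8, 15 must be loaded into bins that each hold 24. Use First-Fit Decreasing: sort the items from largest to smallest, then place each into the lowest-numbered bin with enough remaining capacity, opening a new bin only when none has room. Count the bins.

Sorted descending: 23, 22, 21, 18, 15, 15, 14, 14, 10, 8, 4, 3.
Put 23 in bin 1; 1 remain.
Put 22 in bin 2; 2 remain.
Put 21 in bin 3; 3 remain.
Put 18 in bin 4; 6 remain.
Put 15 in bin 5; 9 remain.
Put 15 in bin 6; 9 remain.
Put 14 in bin 7; 10 remain.
Put 14 in bin 8; 10 remain.
Put 10 in bin 7; 0 remain.
Put 8 in bin 5; 1 remain.
Put 4 in bin 4; 2 remain.
Put 3 in bin 3; 0 remain.

8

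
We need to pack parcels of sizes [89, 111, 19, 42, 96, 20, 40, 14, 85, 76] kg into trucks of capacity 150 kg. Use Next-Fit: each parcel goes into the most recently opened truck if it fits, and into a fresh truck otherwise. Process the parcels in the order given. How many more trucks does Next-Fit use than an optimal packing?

1

Next-Fit: [89] [111,19] [42,96] [20,40,14] [85] [76] → 6 trucks.
5 parcels exceed 75 kg (half the capacity), and no two of those can share a truck, so at least 5 trucks are needed.
An optimal packing achieves that bound: [111,20,19] [96,42] [89,40,14] [85] [76] → 5 trucks.
Excess: 6 − 5 = 1.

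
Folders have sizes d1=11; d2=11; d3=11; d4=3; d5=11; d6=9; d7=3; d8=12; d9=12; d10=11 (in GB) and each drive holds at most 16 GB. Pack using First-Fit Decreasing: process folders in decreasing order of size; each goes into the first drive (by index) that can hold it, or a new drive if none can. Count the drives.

8

Sorted descending: 12, 12, 11, 11, 11, 11, 11, 9, 3, 3.
Put 12 GB in drive 1; 4 GB remain.
Put 12 GB in drive 2; 4 GB remain.
Put 11 GB in drive 3; 5 GB remain.
Put 11 GB in drive 4; 5 GB remain.
Put 11 GB in drive 5; 5 GB remain.
Put 11 GB in drive 6; 5 GB remain.
Put 11 GB in drive 7; 5 GB remain.
Put 9 GB in drive 8; 7 GB remain.
Put 3 GB in drive 1; 1 GB remain.
Put 3 GB in drive 2; 1 GB remain.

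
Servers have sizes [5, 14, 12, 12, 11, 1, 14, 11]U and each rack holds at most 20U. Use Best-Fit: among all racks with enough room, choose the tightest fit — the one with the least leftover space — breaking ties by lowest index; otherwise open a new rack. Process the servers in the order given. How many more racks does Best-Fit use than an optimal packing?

0

Best-Fit: [5,14,1] [12] [12] [11] [14] [11] → 6 racks.
6 servers exceed 10U (half the capacity), and no two of those can share a rack, so at least 6 racks are needed.
So 6 is already optimal.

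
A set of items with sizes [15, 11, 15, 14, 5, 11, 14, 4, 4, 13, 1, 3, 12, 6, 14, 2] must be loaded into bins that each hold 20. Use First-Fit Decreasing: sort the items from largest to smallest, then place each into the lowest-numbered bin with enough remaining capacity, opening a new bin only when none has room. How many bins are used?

9 bins

Sorted descending: 15, 15, 14, 14, 14, 13, 12, 11, 11, 6, 5, 4, 4, 3, 2, 1.
bin 1: place 15, 5 left
bin 2: place 15, 5 left
bin 3: place 14, 6 left
bin 4: place 14, 6 left
bin 5: place 14, 6 left
bin 6: place 13, 7 left
bin 7: place 12, 8 left
bin 8: place 11, 9 left
bin 9: place 11, 9 left
bin 3: place 6, 0 left
bin 1: place 5, 0 left
bin 2: place 4, 1 left
bin 4: place 4, 2 left
bin 5: place 3, 3 left
bin 4: place 2, 0 left
bin 2: place 1, 0 left
Final bins: [15,5] [15,4,1] [14,6] [14,4,2] [14,3] [13] [12] [11] [11].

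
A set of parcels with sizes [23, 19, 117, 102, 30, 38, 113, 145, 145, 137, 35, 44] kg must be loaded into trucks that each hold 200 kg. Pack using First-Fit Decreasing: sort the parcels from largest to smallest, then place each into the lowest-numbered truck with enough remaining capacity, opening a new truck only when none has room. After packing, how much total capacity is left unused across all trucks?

Sorted descending: 145, 145, 137, 117, 113, 102, 44, 38, 35, 30, 23, 19.
Put 145 kg in truck 1; 55 kg remain.
Put 145 kg in truck 2; 55 kg remain.
Put 137 kg in truck 3; 63 kg remain.
Put 117 kg in truck 4; 83 kg remain.
Put 113 kg in truck 5; 87 kg remain.
Put 102 kg in truck 6; 98 kg remain.
Put 44 kg in truck 1; 11 kg remain.
Put 38 kg in truck 2; 17 kg remain.
Put 35 kg in truck 3; 28 kg remain.
Put 30 kg in truck 4; 53 kg remain.
Put 23 kg in truck 3; 5 kg remain.
Put 19 kg in truck 4; 34 kg remain.
6 trucks × 200 kg = 1200 kg; used 948 kg; unused 252 kg.

252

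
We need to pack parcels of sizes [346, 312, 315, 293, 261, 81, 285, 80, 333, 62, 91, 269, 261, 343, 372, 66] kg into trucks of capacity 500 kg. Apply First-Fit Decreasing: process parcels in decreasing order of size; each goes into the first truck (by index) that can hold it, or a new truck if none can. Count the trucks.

Sorted descending: 372, 346, 343, 333, 315, 312, 293, 285, 269, 261, 261, 91, 81, 80, 66, 62.
Put 372 kg in truck 1; 128 kg remain.
Put 346 kg in truck 2; 154 kg remain.
Put 343 kg in truck 3; 157 kg remain.
Put 333 kg in truck 4; 167 kg remain.
Put 315 kg in truck 5; 185 kg remain.
Put 312 kg in truck 6; 188 kg remain.
Put 293 kg in truck 7; 207 kg remain.
Put 285 kg in truck 8; 215 kg remain.
Put 269 kg in truck 9; 231 kg remain.
Put 261 kg in truck 10; 239 kg remain.
Put 261 kg in truck 11; 239 kg remain.
Put 91 kg in truck 1; 37 kg remain.
Put 81 kg in truck 2; 73 kg remain.
Put 80 kg in truck 3; 77 kg remain.
Put 66 kg in truck 2; 7 kg remain.
Put 62 kg in truck 3; 15 kg remain.

11 trucks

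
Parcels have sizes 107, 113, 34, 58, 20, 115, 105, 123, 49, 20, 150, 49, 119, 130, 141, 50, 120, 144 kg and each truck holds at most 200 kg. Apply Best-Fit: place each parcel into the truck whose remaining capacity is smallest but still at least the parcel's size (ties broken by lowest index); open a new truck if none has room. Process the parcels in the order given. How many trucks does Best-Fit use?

11 trucks

107 kg → truck 1 (remaining 93 kg)
113 kg → truck 2 (remaining 87 kg)
34 kg → truck 2 (remaining 53 kg)
58 kg → truck 1 (remaining 35 kg)
20 kg → truck 1 (remaining 15 kg)
115 kg → truck 3 (remaining 85 kg)
105 kg → truck 4 (remaining 95 kg)
123 kg → truck 5 (remaining 77 kg)
49 kg → truck 2 (remaining 4 kg)
20 kg → truck 5 (remaining 57 kg)
150 kg → truck 6 (remaining 50 kg)
49 kg → truck 6 (remaining 1 kg)
119 kg → truck 7 (remaining 81 kg)
130 kg → truck 8 (remaining 70 kg)
141 kg → truck 9 (remaining 59 kg)
50 kg → truck 5 (remaining 7 kg)
120 kg → truck 10 (remaining 80 kg)
144 kg → truck 11 (remaining 56 kg)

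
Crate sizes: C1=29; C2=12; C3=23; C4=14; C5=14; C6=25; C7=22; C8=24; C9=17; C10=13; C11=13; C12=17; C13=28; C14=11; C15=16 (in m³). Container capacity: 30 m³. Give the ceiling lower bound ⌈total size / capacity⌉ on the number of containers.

Total size = 29 + 12 + 23 + 14 + 14 + 25 + 22 + 24 + 17 + 13 + 13 + 17 + 28 + 11 + 16 = 278 m³.
⌈278 / 30⌉ = 10.

10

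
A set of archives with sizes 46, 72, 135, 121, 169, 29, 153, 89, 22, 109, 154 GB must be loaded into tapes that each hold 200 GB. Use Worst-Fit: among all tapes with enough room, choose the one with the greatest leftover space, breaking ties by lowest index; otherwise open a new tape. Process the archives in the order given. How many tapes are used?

8 tapes

Put 46 GB in tape 1; 154 GB remain.
Put 72 GB in tape 1; 82 GB remain.
Put 135 GB in tape 2; 65 GB remain.
Put 121 GB in tape 3; 79 GB remain.
Put 169 GB in tape 4; 31 GB remain.
Put 29 GB in tape 1; 53 GB remain.
Put 153 GB in tape 5; 47 GB remain.
Put 89 GB in tape 6; 111 GB remain.
Put 22 GB in tape 6; 89 GB remain.
Put 109 GB in tape 7; 91 GB remain.
Put 154 GB in tape 8; 46 GB remain.
Final tapes: [46,72,29] [135] [121] [169] [153] [89,22] [109] [154].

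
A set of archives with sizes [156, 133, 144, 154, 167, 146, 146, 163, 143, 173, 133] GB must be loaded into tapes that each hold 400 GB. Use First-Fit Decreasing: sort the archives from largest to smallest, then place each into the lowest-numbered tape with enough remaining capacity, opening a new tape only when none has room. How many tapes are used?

6

Sorted descending: 173, 167, 163, 156, 154, 146, 146, 144, 143, 133, 133.
173 GB → tape 1 (remaining 227 GB)
167 GB → tape 1 (remaining 60 GB)
163 GB → tape 2 (remaining 237 GB)
156 GB → tape 2 (remaining 81 GB)
154 GB → tape 3 (remaining 246 GB)
146 GB → tape 3 (remaining 100 GB)
146 GB → tape 4 (remaining 254 GB)
144 GB → tape 4 (remaining 110 GB)
143 GB → tape 5 (remaining 257 GB)
133 GB → tape 5 (remaining 124 GB)
133 GB → tape 6 (remaining 267 GB)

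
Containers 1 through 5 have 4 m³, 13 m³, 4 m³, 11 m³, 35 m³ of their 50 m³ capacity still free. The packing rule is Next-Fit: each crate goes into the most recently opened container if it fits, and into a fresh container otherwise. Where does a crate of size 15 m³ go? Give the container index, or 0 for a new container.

Next-Fit only looks at container 5, which has 35 m³ free.
15 m³ fits there.

5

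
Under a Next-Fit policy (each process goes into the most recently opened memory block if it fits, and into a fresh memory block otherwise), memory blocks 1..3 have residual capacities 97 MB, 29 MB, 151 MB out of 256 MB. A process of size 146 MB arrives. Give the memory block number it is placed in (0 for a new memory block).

3

Next-Fit only looks at memory block 3, which has 151 MB free.
146 MB fits there.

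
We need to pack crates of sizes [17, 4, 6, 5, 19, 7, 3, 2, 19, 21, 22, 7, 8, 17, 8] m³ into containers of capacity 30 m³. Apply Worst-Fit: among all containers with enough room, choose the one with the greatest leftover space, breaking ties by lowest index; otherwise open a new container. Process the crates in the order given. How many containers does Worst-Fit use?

7 containers

container 1: place 17 m³, 13 m³ left
container 1: place 4 m³, 9 m³ left
container 1: place 6 m³, 3 m³ left
container 2: place 5 m³, 25 m³ left
container 2: place 19 m³, 6 m³ left
container 3: place 7 m³, 23 m³ left
container 3: place 3 m³, 20 m³ left
container 3: place 2 m³, 18 m³ left
container 4: place 19 m³, 11 m³ left
container 5: place 21 m³, 9 m³ left
container 6: place 22 m³, 8 m³ left
container 3: place 7 m³, 11 m³ left
container 3: place 8 m³, 3 m³ left
container 7: place 17 m³, 13 m³ left
container 7: place 8 m³, 5 m³ left
Final containers: [17,4,6] [5,19] [7,3,2,7,8] [19] [21] [22] [17,8].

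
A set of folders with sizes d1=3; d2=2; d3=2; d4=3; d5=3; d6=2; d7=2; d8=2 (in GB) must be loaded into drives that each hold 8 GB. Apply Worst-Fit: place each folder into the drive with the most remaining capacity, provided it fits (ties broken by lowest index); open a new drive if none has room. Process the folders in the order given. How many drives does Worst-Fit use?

drive 1: place d1 (3 GB), 5 GB left
drive 1: place d2 (2 GB), 3 GB left
drive 1: place d3 (2 GB), 1 GB left
drive 2: place d4 (3 GB), 5 GB left
drive 2: place d5 (3 GB), 2 GB left
drive 2: place d6 (2 GB), 0 GB left
drive 3: place d7 (2 GB), 6 GB left
drive 3: place d8 (2 GB), 4 GB left
Final drives: [3,2,2] [3,3,2] [2,2].

3 drives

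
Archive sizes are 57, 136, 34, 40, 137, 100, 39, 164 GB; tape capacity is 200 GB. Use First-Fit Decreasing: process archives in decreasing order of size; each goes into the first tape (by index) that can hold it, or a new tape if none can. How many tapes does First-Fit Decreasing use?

Sorted descending: 164, 137, 136, 100, 57, 40, 39, 34.
164 GB → tape 1 (remaining 36 GB)
137 GB → tape 2 (remaining 63 GB)
136 GB → tape 3 (remaining 64 GB)
100 GB → tape 4 (remaining 100 GB)
57 GB → tape 2 (remaining 6 GB)
40 GB → tape 3 (remaining 24 GB)
39 GB → tape 4 (remaining 61 GB)
34 GB → tape 1 (remaining 2 GB)

4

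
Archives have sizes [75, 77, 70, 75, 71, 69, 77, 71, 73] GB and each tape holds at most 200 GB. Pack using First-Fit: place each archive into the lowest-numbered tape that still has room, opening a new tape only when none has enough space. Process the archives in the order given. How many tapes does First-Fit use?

5

75 GB → tape 1 (remaining 125 GB)
77 GB → tape 1 (remaining 48 GB)
70 GB → tape 2 (remaining 130 GB)
75 GB → tape 2 (remaining 55 GB)
71 GB → tape 3 (remaining 129 GB)
69 GB → tape 3 (remaining 60 GB)
77 GB → tape 4 (remaining 123 GB)
71 GB → tape 4 (remaining 52 GB)
73 GB → tape 5 (remaining 127 GB)
Final tapes: [75,77] [70,75] [71,69] [77,71] [73].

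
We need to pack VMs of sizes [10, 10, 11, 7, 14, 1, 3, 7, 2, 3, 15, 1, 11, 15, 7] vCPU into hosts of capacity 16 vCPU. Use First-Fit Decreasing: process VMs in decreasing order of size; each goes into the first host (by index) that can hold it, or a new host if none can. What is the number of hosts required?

9 hosts

Sorted descending: 15, 15, 14, 11, 11, 10, 10, 7, 7, 7, 3, 3, 2, 1, 1.
host 1: place 15 vCPU, 1 vCPU left
host 2: place 15 vCPU, 1 vCPU left
host 3: place 14 vCPU, 2 vCPU left
host 4: place 11 vCPU, 5 vCPU left
host 5: place 11 vCPU, 5 vCPU left
host 6: place 10 vCPU, 6 vCPU left
host 7: place 10 vCPU, 6 vCPU left
host 8: place 7 vCPU, 9 vCPU left
host 8: place 7 vCPU, 2 vCPU left
host 9: place 7 vCPU, 9 vCPU left
host 4: place 3 vCPU, 2 vCPU left
host 5: place 3 vCPU, 2 vCPU left
host 3: place 2 vCPU, 0 vCPU left
host 1: place 1 vCPU, 0 vCPU left
host 2: place 1 vCPU, 0 vCPU left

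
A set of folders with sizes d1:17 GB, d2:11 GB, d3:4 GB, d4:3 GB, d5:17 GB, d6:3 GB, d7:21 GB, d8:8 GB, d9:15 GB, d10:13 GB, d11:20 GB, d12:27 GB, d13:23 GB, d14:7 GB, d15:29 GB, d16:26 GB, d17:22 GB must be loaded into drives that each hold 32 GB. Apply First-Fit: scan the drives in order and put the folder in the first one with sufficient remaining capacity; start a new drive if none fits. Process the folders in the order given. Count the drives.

10

Put d1 (17 GB) in drive 1; 15 GB remain.
Put d2 (11 GB) in drive 1; 4 GB remain.
Put d3 (4 GB) in drive 1; 0 GB remain.
Put d4 (3 GB) in drive 2; 29 GB remain.
Put d5 (17 GB) in drive 2; 12 GB remain.
Put d6 (3 GB) in drive 2; 9 GB remain.
Put d7 (21 GB) in drive 3; 11 GB remain.
Put d8 (8 GB) in drive 2; 1 GB remain.
Put d9 (15 GB) in drive 4; 17 GB remain.
Put d10 (13 GB) in drive 4; 4 GB remain.
Put d11 (20 GB) in drive 5; 12 GB remain.
Put d12 (27 GB) in drive 6; 5 GB remain.
Put d13 (23 GB) in drive 7; 9 GB remain.
Put d14 (7 GB) in drive 3; 4 GB remain.
Put d15 (29 GB) in drive 8; 3 GB remain.
Put d16 (26 GB) in drive 9; 6 GB remain.
Put d17 (22 GB) in drive 10; 10 GB remain.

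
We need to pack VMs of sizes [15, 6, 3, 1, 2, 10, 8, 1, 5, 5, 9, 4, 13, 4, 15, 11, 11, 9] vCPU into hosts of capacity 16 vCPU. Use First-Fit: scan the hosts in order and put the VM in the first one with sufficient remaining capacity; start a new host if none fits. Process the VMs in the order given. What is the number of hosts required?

host 1: place 15 vCPU, 1 vCPU left
host 2: place 6 vCPU, 10 vCPU left
host 2: place 3 vCPU, 7 vCPU left
host 1: place 1 vCPU, 0 vCPU left
host 2: place 2 vCPU, 5 vCPU left
host 3: place 10 vCPU, 6 vCPU left
host 4: place 8 vCPU, 8 vCPU left
host 2: place 1 vCPU, 4 vCPU left
host 3: place 5 vCPU, 1 vCPU left
host 4: place 5 vCPU, 3 vCPU left
host 5: place 9 vCPU, 7 vCPU left
host 2: place 4 vCPU, 0 vCPU left
host 6: place 13 vCPU, 3 vCPU left
host 5: place 4 vCPU, 3 vCPU left
host 7: place 15 vCPU, 1 vCPU left
host 8: place 11 vCPU, 5 vCPU left
host 9: place 11 vCPU, 5 vCPU left
host 10: place 9 vCPU, 7 vCPU left

10 hosts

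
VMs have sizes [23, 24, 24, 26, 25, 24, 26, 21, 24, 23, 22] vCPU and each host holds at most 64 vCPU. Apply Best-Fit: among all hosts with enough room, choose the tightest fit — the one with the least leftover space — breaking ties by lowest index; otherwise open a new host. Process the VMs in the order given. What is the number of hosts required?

host 1: place 23 vCPU, 41 vCPU left
host 1: place 24 vCPU, 17 vCPU left
host 2: place 24 vCPU, 40 vCPU left
host 2: place 26 vCPU, 14 vCPU left
host 3: place 25 vCPU, 39 vCPU left
host 3: place 24 vCPU, 15 vCPU left
host 4: place 26 vCPU, 38 vCPU left
host 4: place 21 vCPU, 17 vCPU left
host 5: place 24 vCPU, 40 vCPU left
host 5: place 23 vCPU, 17 vCPU left
host 6: place 22 vCPU, 42 vCPU left
Final hosts: [23,24] [24,26] [25,24] [26,21] [24,23] [22].

6 hosts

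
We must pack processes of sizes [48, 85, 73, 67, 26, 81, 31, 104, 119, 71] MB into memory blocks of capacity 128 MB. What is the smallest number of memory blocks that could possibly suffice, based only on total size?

6 memory blocks

Total size = 48 + 85 + 73 + 67 + 26 + 81 + 31 + 104 + 119 + 71 = 705 MB.
⌈705 / 128⌉ = 6.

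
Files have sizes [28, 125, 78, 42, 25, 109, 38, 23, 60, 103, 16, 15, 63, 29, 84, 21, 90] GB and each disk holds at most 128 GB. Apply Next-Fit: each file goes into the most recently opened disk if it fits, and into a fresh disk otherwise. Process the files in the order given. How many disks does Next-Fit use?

Put 28 GB in disk 1; 100 GB remain.
Put 125 GB in disk 2; 3 GB remain.
Put 78 GB in disk 3; 50 GB remain.
Put 42 GB in disk 3; 8 GB remain.
Put 25 GB in disk 4; 103 GB remain.
Put 109 GB in disk 5; 19 GB remain.
Put 38 GB in disk 6; 90 GB remain.
Put 23 GB in disk 6; 67 GB remain.
Put 60 GB in disk 6; 7 GB remain.
Put 103 GB in disk 7; 25 GB remain.
Put 16 GB in disk 7; 9 GB remain.
Put 15 GB in disk 8; 113 GB remain.
Put 63 GB in disk 8; 50 GB remain.
Put 29 GB in disk 8; 21 GB remain.
Put 84 GB in disk 9; 44 GB remain.
Put 21 GB in disk 9; 23 GB remain.
Put 90 GB in disk 10; 38 GB remain.
Final disks: [28] [125] [78,42] [25] [109] [38,23,60] [103,16] [15,63,29] [84,21] [90].

10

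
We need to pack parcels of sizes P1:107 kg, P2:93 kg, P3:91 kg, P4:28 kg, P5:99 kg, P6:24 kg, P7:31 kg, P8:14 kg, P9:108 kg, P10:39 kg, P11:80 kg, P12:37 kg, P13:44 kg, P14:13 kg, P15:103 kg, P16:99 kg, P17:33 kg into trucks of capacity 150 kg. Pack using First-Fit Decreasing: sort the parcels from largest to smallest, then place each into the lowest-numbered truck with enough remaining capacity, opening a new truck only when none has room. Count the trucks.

Sorted descending: 108, 107, 103, 99, 99, 93, 91, 80, 44, 39, 37, 33, 31, 28, 24, 14, 13.
108 kg → truck 1 (remaining 42 kg)
107 kg → truck 2 (remaining 43 kg)
103 kg → truck 3 (remaining 47 kg)
99 kg → truck 4 (remaining 51 kg)
99 kg → truck 5 (remaining 51 kg)
93 kg → truck 6 (remaining 57 kg)
91 kg → truck 7 (remaining 59 kg)
80 kg → truck 8 (remaining 70 kg)
44 kg → truck 3 (remaining 3 kg)
39 kg → truck 1 (remaining 3 kg)
37 kg → truck 2 (remaining 6 kg)
33 kg → truck 4 (remaining 18 kg)
31 kg → truck 5 (remaining 20 kg)
28 kg → truck 6 (remaining 29 kg)
24 kg → truck 6 (remaining 5 kg)
14 kg → truck 4 (remaining 4 kg)
13 kg → truck 5 (remaining 7 kg)
Final trucks: [108,39] [107,37] [103,44] [99,33,14] [99,31,13] [93,28,24] [91] [80].

8 trucks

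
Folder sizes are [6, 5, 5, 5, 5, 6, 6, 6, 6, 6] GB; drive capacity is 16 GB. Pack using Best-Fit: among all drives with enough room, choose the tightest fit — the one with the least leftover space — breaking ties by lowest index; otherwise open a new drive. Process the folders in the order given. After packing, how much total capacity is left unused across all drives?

8

drive 1: place 6 GB, 10 GB left
drive 1: place 5 GB, 5 GB left
drive 1: place 5 GB, 0 GB left
drive 2: place 5 GB, 11 GB left
drive 2: place 5 GB, 6 GB left
drive 2: place 6 GB, 0 GB left
drive 3: place 6 GB, 10 GB left
drive 3: place 6 GB, 4 GB left
drive 4: place 6 GB, 10 GB left
drive 4: place 6 GB, 4 GB left
4 drives × 16 GB = 64 GB; used 56 GB; unused 8 GB.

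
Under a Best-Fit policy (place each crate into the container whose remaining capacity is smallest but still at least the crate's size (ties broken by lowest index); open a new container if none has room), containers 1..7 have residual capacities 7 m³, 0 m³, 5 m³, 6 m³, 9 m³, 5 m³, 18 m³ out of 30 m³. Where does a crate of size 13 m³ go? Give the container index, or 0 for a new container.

7

Containers with room: container 7 (18 m³).
Tightest fit is container 7 with 18 m³ free.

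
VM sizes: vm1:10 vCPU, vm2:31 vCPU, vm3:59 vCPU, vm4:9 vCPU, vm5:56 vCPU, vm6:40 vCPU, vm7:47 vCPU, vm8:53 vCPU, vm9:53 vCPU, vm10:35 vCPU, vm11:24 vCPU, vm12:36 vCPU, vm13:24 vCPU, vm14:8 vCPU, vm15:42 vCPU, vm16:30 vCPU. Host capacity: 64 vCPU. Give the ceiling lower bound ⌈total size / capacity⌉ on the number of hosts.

Total size = 10 + 31 + 59 + 9 + 56 + 40 + 47 + 53 + 53 + 35 + 24 + 36 + 24 + 8 + 42 + 30 = 557 vCPU.
⌈557 / 64⌉ = 9.

9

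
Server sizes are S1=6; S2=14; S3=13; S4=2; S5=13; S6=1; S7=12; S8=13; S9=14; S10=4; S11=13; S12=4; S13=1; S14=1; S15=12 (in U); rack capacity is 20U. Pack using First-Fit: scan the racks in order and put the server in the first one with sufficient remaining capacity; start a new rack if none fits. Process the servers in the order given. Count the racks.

8

S1 (6U) → rack 1 (remaining 14U)
S2 (14U) → rack 1 (remaining 0U)
S3 (13U) → rack 2 (remaining 7U)
S4 (2U) → rack 2 (remaining 5U)
S5 (13U) → rack 3 (remaining 7U)
S6 (1U) → rack 2 (remaining 4U)
S7 (12U) → rack 4 (remaining 8U)
S8 (13U) → rack 5 (remaining 7U)
S9 (14U) → rack 6 (remaining 6U)
S10 (4U) → rack 2 (remaining 0U)
S11 (13U) → rack 7 (remaining 7U)
S12 (4U) → rack 3 (remaining 3U)
S13 (1U) → rack 3 (remaining 2U)
S14 (1U) → rack 3 (remaining 1U)
S15 (12U) → rack 8 (remaining 8U)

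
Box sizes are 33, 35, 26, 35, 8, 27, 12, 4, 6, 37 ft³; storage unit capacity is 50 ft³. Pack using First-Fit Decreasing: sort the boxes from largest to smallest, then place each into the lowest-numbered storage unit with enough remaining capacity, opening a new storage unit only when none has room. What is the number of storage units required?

6

Sorted descending: 37, 35, 35, 33, 27, 26, 12, 8, 6, 4.
storage unit 1: place 37 ft³, 13 ft³ left
storage unit 2: place 35 ft³, 15 ft³ left
storage unit 3: place 35 ft³, 15 ft³ left
storage unit 4: place 33 ft³, 17 ft³ left
storage unit 5: place 27 ft³, 23 ft³ left
storage unit 6: place 26 ft³, 24 ft³ left
storage unit 1: place 12 ft³, 1 ft³ left
storage unit 2: place 8 ft³, 7 ft³ left
storage unit 2: place 6 ft³, 1 ft³ left
storage unit 3: place 4 ft³, 11 ft³ left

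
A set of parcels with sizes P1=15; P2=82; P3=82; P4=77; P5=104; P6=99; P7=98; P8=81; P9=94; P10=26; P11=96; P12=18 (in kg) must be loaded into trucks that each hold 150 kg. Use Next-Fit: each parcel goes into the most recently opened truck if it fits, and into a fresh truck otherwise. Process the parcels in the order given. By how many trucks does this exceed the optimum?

0

Next-Fit: [15,82] [82] [77] [104] [99] [98] [81] [94,26] [96,18] → 9 trucks.
9 parcels exceed 75 kg (half the capacity), and no two of those can share a truck, so at least 9 trucks are needed.
So 9 is already optimal.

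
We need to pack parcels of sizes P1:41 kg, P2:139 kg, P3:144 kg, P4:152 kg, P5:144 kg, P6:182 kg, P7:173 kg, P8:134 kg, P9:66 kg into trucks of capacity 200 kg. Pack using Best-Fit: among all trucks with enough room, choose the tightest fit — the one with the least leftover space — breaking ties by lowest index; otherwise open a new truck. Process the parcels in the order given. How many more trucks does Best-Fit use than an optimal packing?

Best-Fit: [41,139] [144] [152] [144] [182] [173] [134,66] → 7 trucks.
7 parcels exceed 100 kg (half the capacity), and no two of those can share a truck, so at least 7 trucks are needed.
So 7 is already optimal.

0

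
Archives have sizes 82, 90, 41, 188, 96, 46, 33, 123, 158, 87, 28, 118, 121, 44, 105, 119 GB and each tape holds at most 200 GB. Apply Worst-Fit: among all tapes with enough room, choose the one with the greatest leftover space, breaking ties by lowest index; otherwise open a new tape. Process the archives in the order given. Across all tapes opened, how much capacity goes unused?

tape 1: place 82 GB, 118 GB left
tape 1: place 90 GB, 28 GB left
tape 2: place 41 GB, 159 GB left
tape 3: place 188 GB, 12 GB left
tape 2: place 96 GB, 63 GB left
tape 2: place 46 GB, 17 GB left
tape 4: place 33 GB, 167 GB left
tape 4: place 123 GB, 44 GB left
tape 5: place 158 GB, 42 GB left
tape 6: place 87 GB, 113 GB left
tape 6: place 28 GB, 85 GB left
tape 7: place 118 GB, 82 GB left
tape 8: place 121 GB, 79 GB left
tape 6: place 44 GB, 41 GB left
tape 9: place 105 GB, 95 GB left
tape 10: place 119 GB, 81 GB left
10 tapes × 200 GB = 2000 GB; used 1479 GB; unused 521 GB.

521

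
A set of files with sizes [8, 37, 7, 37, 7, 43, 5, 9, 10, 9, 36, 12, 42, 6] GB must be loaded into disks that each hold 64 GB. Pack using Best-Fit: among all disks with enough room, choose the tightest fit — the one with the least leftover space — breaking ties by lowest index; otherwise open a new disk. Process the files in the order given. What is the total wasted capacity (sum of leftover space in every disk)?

52

disk 1: place 8 GB, 56 GB left
disk 1: place 37 GB, 19 GB left
disk 1: place 7 GB, 12 GB left
disk 2: place 37 GB, 27 GB left
disk 1: place 7 GB, 5 GB left
disk 3: place 43 GB, 21 GB left
disk 1: place 5 GB, 0 GB left
disk 3: place 9 GB, 12 GB left
disk 3: place 10 GB, 2 GB left
disk 2: place 9 GB, 18 GB left
disk 4: place 36 GB, 28 GB left
disk 2: place 12 GB, 6 GB left
disk 5: place 42 GB, 22 GB left
disk 2: place 6 GB, 0 GB left
5 disks × 64 GB = 320 GB; used 268 GB; unused 52 GB.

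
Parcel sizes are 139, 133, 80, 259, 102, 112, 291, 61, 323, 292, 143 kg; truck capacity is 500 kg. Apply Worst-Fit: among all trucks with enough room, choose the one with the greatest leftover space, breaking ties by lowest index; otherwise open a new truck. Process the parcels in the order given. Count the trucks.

truck 1: place 139 kg, 361 kg left
truck 1: place 133 kg, 228 kg left
truck 1: place 80 kg, 148 kg left
truck 2: place 259 kg, 241 kg left
truck 2: place 102 kg, 139 kg left
truck 1: place 112 kg, 36 kg left
truck 3: place 291 kg, 209 kg left
truck 3: place 61 kg, 148 kg left
truck 4: place 323 kg, 177 kg left
truck 5: place 292 kg, 208 kg left
truck 5: place 143 kg, 65 kg left
Final trucks: [139,133,80,112] [259,102] [291,61] [323] [292,143].

5 trucks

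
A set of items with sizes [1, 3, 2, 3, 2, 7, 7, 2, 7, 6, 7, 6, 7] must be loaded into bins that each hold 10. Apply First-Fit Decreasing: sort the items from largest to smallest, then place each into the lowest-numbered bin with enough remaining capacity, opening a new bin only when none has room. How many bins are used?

7 bins

Sorted descending: 7, 7, 7, 7, 7, 6, 6, 3, 3, 2, 2, 2, 1.
7 → bin 1 (remaining 3)
7 → bin 2 (remaining 3)
7 → bin 3 (remaining 3)
7 → bin 4 (remaining 3)
7 → bin 5 (remaining 3)
6 → bin 6 (remaining 4)
6 → bin 7 (remaining 4)
3 → bin 1 (remaining 0)
3 → bin 2 (remaining 0)
2 → bin 3 (remaining 1)
2 → bin 4 (remaining 1)
2 → bin 5 (remaining 1)
1 → bin 3 (remaining 0)
Final bins: [7,3] [7,3] [7,2,1] [7,2] [7,2] [6] [6].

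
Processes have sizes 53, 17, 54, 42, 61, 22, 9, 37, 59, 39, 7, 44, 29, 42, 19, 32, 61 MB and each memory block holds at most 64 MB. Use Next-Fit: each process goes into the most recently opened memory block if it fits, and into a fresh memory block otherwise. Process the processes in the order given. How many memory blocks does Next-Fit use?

Put 53 MB in memory block 1; 11 MB remain.
Put 17 MB in memory block 2; 47 MB remain.
Put 54 MB in memory block 3; 10 MB remain.
Put 42 MB in memory block 4; 22 MB remain.
Put 61 MB in memory block 5; 3 MB remain.
Put 22 MB in memory block 6; 42 MB remain.
Put 9 MB in memory block 6; 33 MB remain.
Put 37 MB in memory block 7; 27 MB remain.
Put 59 MB in memory block 8; 5 MB remain.
Put 39 MB in memory block 9; 25 MB remain.
Put 7 MB in memory block 9; 18 MB remain.
Put 44 MB in memory block 10; 20 MB remain.
Put 29 MB in memory block 11; 35 MB remain.
Put 42 MB in memory block 12; 22 MB remain.
Put 19 MB in memory block 12; 3 MB remain.
Put 32 MB in memory block 13; 32 MB remain.
Put 61 MB in memory block 14; 3 MB remain.

14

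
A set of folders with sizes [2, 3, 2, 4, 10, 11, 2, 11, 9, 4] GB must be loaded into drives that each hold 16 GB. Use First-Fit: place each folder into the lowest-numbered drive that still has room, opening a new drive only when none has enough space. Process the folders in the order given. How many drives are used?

5

2 GB → drive 1 (remaining 14 GB)
3 GB → drive 1 (remaining 11 GB)
2 GB → drive 1 (remaining 9 GB)
4 GB → drive 1 (remaining 5 GB)
10 GB → drive 2 (remaining 6 GB)
11 GB → drive 3 (remaining 5 GB)
2 GB → drive 1 (remaining 3 GB)
11 GB → drive 4 (remaining 5 GB)
9 GB → drive 5 (remaining 7 GB)
4 GB → drive 2 (remaining 2 GB)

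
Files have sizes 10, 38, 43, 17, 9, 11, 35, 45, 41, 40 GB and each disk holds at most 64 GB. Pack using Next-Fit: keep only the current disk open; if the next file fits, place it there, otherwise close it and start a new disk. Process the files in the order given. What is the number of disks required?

disk 1: place 10 GB, 54 GB left
disk 1: place 38 GB, 16 GB left
disk 2: place 43 GB, 21 GB left
disk 2: place 17 GB, 4 GB left
disk 3: place 9 GB, 55 GB left
disk 3: place 11 GB, 44 GB left
disk 3: place 35 GB, 9 GB left
disk 4: place 45 GB, 19 GB left
disk 5: place 41 GB, 23 GB left
disk 6: place 40 GB, 24 GB left

6 disks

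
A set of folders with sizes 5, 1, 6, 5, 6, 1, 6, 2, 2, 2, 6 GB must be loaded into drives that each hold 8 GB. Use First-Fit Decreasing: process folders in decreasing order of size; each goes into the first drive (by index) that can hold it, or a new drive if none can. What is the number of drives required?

6

Sorted descending: 6, 6, 6, 6, 5, 5, 2, 2, 2, 1, 1.
6 GB → drive 1 (remaining 2 GB)
6 GB → drive 2 (remaining 2 GB)
6 GB → drive 3 (remaining 2 GB)
6 GB → drive 4 (remaining 2 GB)
5 GB → drive 5 (remaining 3 GB)
5 GB → drive 6 (remaining 3 GB)
2 GB → drive 1 (remaining 0 GB)
2 GB → drive 2 (remaining 0 GB)
2 GB → drive 3 (remaining 0 GB)
1 GB → drive 4 (remaining 1 GB)
1 GB → drive 4 (remaining 0 GB)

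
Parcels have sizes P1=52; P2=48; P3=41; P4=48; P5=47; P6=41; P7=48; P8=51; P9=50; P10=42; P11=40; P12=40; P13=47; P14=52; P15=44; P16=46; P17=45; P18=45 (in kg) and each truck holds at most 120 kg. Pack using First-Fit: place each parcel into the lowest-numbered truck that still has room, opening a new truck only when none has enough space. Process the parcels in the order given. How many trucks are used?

truck 1: place P1 (52 kg), 68 kg left
truck 1: place P2 (48 kg), 20 kg left
truck 2: place P3 (41 kg), 79 kg left
truck 2: place P4 (48 kg), 31 kg left
truck 3: place P5 (47 kg), 73 kg left
truck 3: place P6 (41 kg), 32 kg left
truck 4: place P7 (48 kg), 72 kg left
truck 4: place P8 (51 kg), 21 kg left
truck 5: place P9 (50 kg), 70 kg left
truck 5: place P10 (42 kg), 28 kg left
truck 6: place P11 (40 kg), 80 kg left
truck 6: place P12 (40 kg), 40 kg left
truck 7: place P13 (47 kg), 73 kg left
truck 7: place P14 (52 kg), 21 kg left
truck 8: place P15 (44 kg), 76 kg left
truck 8: place P16 (46 kg), 30 kg left
truck 9: place P17 (45 kg), 75 kg left
truck 9: place P18 (45 kg), 30 kg left
Final trucks: [52,48] [41,48] [47,41] [48,51] [50,42] [40,40] [47,52] [44,46] [45,45].

9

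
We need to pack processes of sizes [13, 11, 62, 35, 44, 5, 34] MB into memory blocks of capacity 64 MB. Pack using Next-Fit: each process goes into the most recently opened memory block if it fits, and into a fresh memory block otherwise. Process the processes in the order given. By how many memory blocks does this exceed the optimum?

Next-Fit: [13,11] [62] [35] [44,5] [34] → 5 memory blocks.
Total size 204 MB; any packing needs at least ⌈204/64⌉ = 4 memory blocks.
An optimal packing achieves that bound: [62] [44,13,5] [35,11] [34] → 4 memory blocks.
Excess: 5 − 4 = 1.

1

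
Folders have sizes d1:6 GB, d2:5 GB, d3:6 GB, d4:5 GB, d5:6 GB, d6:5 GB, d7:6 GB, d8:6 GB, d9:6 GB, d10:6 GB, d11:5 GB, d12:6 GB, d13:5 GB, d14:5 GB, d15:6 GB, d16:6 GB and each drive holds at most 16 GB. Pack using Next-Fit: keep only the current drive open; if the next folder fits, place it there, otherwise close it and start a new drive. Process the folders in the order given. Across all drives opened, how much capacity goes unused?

drive 1: place d1 (6 GB), 10 GB left
drive 1: place d2 (5 GB), 5 GB left
drive 2: place d3 (6 GB), 10 GB left
drive 2: place d4 (5 GB), 5 GB left
drive 3: place d5 (6 GB), 10 GB left
drive 3: place d6 (5 GB), 5 GB left
drive 4: place d7 (6 GB), 10 GB left
drive 4: place d8 (6 GB), 4 GB left
drive 5: place d9 (6 GB), 10 GB left
drive 5: place d10 (6 GB), 4 GB left
drive 6: place d11 (5 GB), 11 GB left
drive 6: place d12 (6 GB), 5 GB left
drive 6: place d13 (5 GB), 0 GB left
drive 7: place d14 (5 GB), 11 GB left
drive 7: place d15 (6 GB), 5 GB left
drive 8: place d16 (6 GB), 10 GB left
8 drives × 16 GB = 128 GB; used 90 GB; unused 38 GB.

38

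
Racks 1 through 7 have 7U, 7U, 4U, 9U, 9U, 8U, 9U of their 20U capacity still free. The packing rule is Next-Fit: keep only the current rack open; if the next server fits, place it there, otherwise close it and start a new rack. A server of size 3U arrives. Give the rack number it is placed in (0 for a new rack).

Next-Fit only looks at rack 7, which has 9U free.
3U fits there.

7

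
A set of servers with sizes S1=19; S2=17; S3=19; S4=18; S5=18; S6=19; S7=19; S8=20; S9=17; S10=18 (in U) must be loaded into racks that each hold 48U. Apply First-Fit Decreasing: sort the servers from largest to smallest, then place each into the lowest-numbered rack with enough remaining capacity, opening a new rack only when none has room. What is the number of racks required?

Sorted descending: 20, 19, 19, 19, 19, 18, 18, 18, 17, 17.
20U → rack 1 (remaining 28U)
19U → rack 1 (remaining 9U)
19U → rack 2 (remaining 29U)
19U → rack 2 (remaining 10U)
19U → rack 3 (remaining 29U)
18U → rack 3 (remaining 11U)
18U → rack 4 (remaining 30U)
18U → rack 4 (remaining 12U)
17U → rack 5 (remaining 31U)
17U → rack 5 (remaining 14U)
Final racks: [20,19] [19,19] [19,18] [18,18] [17,17].

5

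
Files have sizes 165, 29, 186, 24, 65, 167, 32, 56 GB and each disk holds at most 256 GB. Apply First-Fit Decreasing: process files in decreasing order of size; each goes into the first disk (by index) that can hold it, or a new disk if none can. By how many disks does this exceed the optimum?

First-Fit Decreasing: [186,65] [167,56,32] [165,29,24] → 3 disks.
Total size 724 GB; any packing needs at least ⌈724/256⌉ = 3 disks.
So 3 is already optimal.

0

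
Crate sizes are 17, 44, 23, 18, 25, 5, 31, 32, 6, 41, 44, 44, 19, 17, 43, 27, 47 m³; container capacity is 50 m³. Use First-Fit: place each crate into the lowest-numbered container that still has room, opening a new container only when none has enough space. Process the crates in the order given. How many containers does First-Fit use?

Put 17 m³ in container 1; 33 m³ remain.
Put 44 m³ in container 2; 6 m³ remain.
Put 23 m³ in container 1; 10 m³ remain.
Put 18 m³ in container 3; 32 m³ remain.
Put 25 m³ in container 3; 7 m³ remain.
Put 5 m³ in container 1; 5 m³ remain.
Put 31 m³ in container 4; 19 m³ remain.
Put 32 m³ in container 5; 18 m³ remain.
Put 6 m³ in container 2; 0 m³ remain.
Put 41 m³ in container 6; 9 m³ remain.
Put 44 m³ in container 7; 6 m³ remain.
Put 44 m³ in container 8; 6 m³ remain.
Put 19 m³ in container 4; 0 m³ remain.
Put 17 m³ in container 5; 1 m³ remain.
Put 43 m³ in container 9; 7 m³ remain.
Put 27 m³ in container 10; 23 m³ remain.
Put 47 m³ in container 11; 3 m³ remain.

11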